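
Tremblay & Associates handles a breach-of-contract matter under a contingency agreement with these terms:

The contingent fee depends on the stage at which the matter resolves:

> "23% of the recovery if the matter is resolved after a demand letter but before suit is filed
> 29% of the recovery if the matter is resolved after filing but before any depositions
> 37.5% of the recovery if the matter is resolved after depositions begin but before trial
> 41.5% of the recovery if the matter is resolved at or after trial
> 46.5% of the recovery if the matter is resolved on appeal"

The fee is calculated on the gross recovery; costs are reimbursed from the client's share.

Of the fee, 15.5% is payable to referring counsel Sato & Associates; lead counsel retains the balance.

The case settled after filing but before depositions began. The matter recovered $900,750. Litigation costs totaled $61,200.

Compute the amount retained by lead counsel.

Fee base is the gross recovery, $900,750; costs are reimbursed separately.
The matter settled after filing but before depositions began, so the 29% rate applies.
$900,750 × 29% = $261,217.50
Referral share: 15.5% of $261,217.50 = $40,488.71; lead counsel retains $261,217.50 − $40,488.71 = $220,728.79.

$220,728.79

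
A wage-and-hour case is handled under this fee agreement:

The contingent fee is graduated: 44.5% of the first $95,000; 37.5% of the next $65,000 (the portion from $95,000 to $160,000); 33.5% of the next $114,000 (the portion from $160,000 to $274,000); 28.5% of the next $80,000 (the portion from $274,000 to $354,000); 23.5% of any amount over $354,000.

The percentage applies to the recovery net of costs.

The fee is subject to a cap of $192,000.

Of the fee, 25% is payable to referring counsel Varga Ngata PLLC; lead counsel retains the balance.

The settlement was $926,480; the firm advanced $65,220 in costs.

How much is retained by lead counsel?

$144,000.00

Fee base (net of costs): $926,480 − $65,220 = $861,260
First $95,000 at 44.5% = $42,275.00
Next $65,000 at 37.5% = $24,375.00
Next $114,000 at 33.5% = $38,190.00
Next $80,000 at 28.5% = $22,800.00
Remaining $507,260 at 23.5% = $119,206.10
Fee: $42,275.00 + $24,375.00 + $38,190.00 + $22,800.00 + $119,206.10 = $246,846.10
$246,846.10 exceeds the $192,000 cap, so the fee is capped at $192,000.00.
Referral share: 25% of $192,000.00 = $48,000.00; lead counsel retains $192,000.00 − $48,000.00 = $144,000.00.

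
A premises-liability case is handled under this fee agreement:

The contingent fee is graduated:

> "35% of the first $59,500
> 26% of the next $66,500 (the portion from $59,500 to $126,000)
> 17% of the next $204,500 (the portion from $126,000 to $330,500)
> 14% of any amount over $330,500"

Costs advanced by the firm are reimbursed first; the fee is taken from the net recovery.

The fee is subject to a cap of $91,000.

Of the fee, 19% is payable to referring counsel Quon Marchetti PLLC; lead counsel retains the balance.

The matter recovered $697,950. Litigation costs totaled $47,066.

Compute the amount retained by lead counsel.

Fee base (net of costs): $697,950 − $47,066 = $650,884
First $59,500 at 35% = $20,825.00
Next $66,500 at 26% = $17,290.00
Next $204,500 at 17% = $34,765.00
Remaining $320,384 at 14% = $44,853.76
Fee: $20,825.00 + $17,290.00 + $34,765.00 + $44,853.76 = $117,733.76
$117,733.76 exceeds the $91,000 cap, so the fee is capped at $91,000.00.
Referral share: 19% of $91,000.00 = $17,290.00; lead counsel retains $91,000.00 − $17,290.00 = $73,710.00.

$73,710.00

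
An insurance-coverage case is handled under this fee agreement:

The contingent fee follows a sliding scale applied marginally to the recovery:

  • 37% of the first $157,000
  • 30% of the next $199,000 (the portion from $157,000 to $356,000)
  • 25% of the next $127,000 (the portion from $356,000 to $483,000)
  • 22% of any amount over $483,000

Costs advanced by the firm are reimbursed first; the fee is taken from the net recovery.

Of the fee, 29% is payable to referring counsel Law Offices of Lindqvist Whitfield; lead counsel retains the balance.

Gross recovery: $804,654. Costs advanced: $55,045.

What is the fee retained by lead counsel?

$147,817.73

Fee base (net of costs): $804,654 − $55,045 = $749,609
First $157,000 at 37% = $58,090.00
Next $199,000 at 30% = $59,700.00
Next $127,000 at 25% = $31,750.00
Remaining $266,609 at 22% = $58,653.98
Fee: $58,090.00 + $59,700.00 + $31,750.00 + $58,653.98 = $208,193.98
Referral share: 29% of $208,193.98 = $60,376.25; lead counsel retains $208,193.98 − $60,376.25 = $147,817.73.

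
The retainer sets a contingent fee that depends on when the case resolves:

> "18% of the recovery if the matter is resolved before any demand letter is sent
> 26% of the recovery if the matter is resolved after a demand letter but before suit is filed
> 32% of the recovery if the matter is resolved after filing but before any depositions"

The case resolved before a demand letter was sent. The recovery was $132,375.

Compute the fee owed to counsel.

The matter resolved before a demand letter was sent, so the 18% rate applies.
$132,375 × 18% = $23,827.50

$23,827.50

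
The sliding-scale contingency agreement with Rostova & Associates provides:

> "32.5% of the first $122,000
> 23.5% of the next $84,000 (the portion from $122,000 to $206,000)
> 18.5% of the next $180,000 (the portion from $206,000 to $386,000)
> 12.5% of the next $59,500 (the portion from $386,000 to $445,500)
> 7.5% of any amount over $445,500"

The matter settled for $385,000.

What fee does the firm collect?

First $122,000 at 32.5% = $39,650.00
Next $84,000 at 23.5% = $19,740.00
Remaining $179,000 at 18.5% = $33,115.00
Fee: $39,650.00 + $19,740.00 + $33,115.00 = $92,505.00

$92,505.00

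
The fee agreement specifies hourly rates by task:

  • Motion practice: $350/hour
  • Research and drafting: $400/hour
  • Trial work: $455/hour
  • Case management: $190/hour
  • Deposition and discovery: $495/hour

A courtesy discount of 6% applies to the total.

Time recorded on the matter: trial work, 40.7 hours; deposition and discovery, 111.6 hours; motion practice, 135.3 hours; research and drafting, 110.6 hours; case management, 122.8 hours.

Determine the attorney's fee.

$177,366.25

Motion practice: 135.3 × $350 = $47,355.00
Research and drafting: 110.6 × $400 = $44,240.00
Trial work: 40.7 × $455 = $18,518.50
Case management: 122.8 × $190 = $23,332.00
Deposition and discovery: 111.6 × $495 = $55,242.00
Subtotal: $188,687.50
Less 6% discount: −$11,321.25
Total: $188,687.50 − $11,321.25 = $177,366.25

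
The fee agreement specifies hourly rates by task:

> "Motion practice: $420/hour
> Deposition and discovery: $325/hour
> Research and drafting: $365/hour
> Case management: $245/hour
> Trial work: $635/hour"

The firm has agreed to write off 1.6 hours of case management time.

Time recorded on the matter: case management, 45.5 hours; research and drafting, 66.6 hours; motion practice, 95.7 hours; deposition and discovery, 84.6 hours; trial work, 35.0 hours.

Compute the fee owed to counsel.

$124,978.50

Motion practice: 95.7 × $420 = $40,194.00
Deposition and discovery: 84.6 × $325 = $27,495.00
Research and drafting: 66.6 × $365 = $24,309.00
Case management: 45.5 × $245 = $11,147.50
Trial work: 35.0 × $635 = $22,225.00
Subtotal: $125,370.50
Write-off: 1.6 × $245 = $392.00
Total: $125,370.50 − $392.00 = $124,978.50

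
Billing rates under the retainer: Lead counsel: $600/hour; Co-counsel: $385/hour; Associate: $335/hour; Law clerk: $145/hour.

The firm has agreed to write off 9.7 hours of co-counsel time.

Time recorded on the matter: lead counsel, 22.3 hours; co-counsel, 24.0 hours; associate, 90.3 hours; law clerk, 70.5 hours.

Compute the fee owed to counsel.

$59,358.50

Lead counsel: 22.3 × $600 = $13,380.00
Co-counsel: 24.0 × $385 = $9,240.00
Associate: 90.3 × $335 = $30,250.50
Law clerk: 70.5 × $145 = $10,222.50
Subtotal: $63,093.00
Write-off: 9.7 × $385 = $3,734.50
Total: $63,093.00 − $3,734.50 = $59,358.50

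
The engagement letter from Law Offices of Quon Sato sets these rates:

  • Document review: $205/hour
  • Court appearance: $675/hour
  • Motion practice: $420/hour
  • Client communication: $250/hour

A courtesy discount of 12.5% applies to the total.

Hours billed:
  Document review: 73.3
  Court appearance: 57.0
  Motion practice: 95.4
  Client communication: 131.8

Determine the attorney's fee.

Document review: 73.3 × $205 = $15,026.50
Court appearance: 57.0 × $675 = $38,475.00
Motion practice: 95.4 × $420 = $40,068.00
Client communication: 131.8 × $250 = $32,950.00
Subtotal: $126,519.50
Less 12.5% discount: −$15,814.94
Total: $126,519.50 − $15,814.94 = $110,704.56

$110,704.56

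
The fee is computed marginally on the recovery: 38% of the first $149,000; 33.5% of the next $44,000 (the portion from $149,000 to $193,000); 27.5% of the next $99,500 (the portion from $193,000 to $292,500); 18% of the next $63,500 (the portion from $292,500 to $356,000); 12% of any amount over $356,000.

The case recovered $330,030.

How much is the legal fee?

$105,477.90

First $149,000 at 38% = $56,620.00
Next $44,000 at 33.5% = $14,740.00
Next $99,500 at 27.5% = $27,362.50
Remaining $37,530 at 18% = $6,755.40
Fee: $56,620.00 + $14,740.00 + $27,362.50 + $6,755.40 = $105,477.90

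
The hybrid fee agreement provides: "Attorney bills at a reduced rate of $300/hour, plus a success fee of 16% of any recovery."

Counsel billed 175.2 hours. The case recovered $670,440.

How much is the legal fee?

$159,830.40

Hourly: 175.2 × $300 = $52,560.00
Success fee: 16% of $670,440 = $107,270.40
Total: $52,560.00 + $107,270.40 = $159,830.40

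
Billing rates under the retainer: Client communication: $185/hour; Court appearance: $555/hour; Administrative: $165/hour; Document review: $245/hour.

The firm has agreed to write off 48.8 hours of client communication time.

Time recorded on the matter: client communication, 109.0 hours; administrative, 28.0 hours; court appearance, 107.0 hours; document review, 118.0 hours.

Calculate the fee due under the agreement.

Client communication: 109.0 × $185 = $20,165.00
Court appearance: 107.0 × $555 = $59,385.00
Administrative: 28.0 × $165 = $4,620.00
Document review: 118.0 × $245 = $28,910.00
Subtotal: $113,080.00
Write-off: 48.8 × $185 = $9,028.00
Total: $113,080.00 − $9,028.00 = $104,052.00

$104,052.00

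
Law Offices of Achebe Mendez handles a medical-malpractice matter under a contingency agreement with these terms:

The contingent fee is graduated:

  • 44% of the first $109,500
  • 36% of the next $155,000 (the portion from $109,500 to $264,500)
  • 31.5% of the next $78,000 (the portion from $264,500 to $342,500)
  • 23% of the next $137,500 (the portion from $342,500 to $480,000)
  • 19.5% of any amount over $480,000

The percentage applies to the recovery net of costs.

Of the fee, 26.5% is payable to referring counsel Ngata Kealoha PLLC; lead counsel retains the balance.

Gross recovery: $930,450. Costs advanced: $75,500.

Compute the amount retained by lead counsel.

$171,468.33

Fee base (net of costs): $930,450 − $75,500 = $854,950
First $109,500 at 44% = $48,180.00
Next $155,000 at 36% = $55,800.00
Next $78,000 at 31.5% = $24,570.00
Next $137,500 at 23% = $31,625.00
Remaining $374,950 at 19.5% = $73,115.25
Fee: $48,180.00 + $55,800.00 + $24,570.00 + $31,625.00 + $73,115.25 = $233,290.25
Referral share: 26.5% of $233,290.25 = $61,821.92; lead counsel retains $233,290.25 − $61,821.92 = $171,468.33.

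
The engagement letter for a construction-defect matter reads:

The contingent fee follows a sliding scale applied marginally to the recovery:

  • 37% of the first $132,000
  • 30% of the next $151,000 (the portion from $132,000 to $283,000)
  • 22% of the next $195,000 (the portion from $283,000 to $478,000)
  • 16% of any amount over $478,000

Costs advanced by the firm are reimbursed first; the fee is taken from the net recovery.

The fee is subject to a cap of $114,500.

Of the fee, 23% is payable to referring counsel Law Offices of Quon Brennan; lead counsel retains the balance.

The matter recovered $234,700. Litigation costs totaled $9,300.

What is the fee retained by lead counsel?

Fee base (net of costs): $234,700 − $9,300 = $225,400
First $132,000 at 37% = $48,840.00
Remaining $93,400 at 30% = $28,020.00
Fee: $48,840.00 + $28,020.00 = $76,860.00
$76,860.00 is under the $114,500 cap.
Referral share: 23% of $76,860.00 = $17,677.80; lead counsel retains $76,860.00 − $17,677.80 = $59,182.20.

$59,182.20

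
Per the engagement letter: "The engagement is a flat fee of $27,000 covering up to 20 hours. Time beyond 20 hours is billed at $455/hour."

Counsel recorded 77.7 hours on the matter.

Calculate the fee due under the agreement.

$53,253.50

Flat fee: $27,000.00
Excess hours: 77.7 − 20 = 57.7
Overrun: 57.7 × $455 = $26,253.50
Total: $27,000.00 + $26,253.50 = $53,253.50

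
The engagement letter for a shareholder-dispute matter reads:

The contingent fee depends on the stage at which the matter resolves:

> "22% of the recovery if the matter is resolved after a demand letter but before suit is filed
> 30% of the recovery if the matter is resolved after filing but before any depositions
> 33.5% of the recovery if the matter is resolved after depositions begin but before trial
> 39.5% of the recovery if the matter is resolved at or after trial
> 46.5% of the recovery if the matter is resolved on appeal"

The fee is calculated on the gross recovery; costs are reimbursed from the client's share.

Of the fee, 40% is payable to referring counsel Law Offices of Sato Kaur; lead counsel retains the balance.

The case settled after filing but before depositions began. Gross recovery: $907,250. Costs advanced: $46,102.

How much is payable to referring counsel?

Fee base is the gross recovery, $907,250; costs are reimbursed separately.
The matter settled after filing but before depositions began, so the 30% rate applies.
$907,250 × 30% = $272,175.00
Referral share: 40% of $272,175.00 = $108,870.00; lead counsel retains $272,175.00 − $108,870.00 = $163,305.00.

$108,870.00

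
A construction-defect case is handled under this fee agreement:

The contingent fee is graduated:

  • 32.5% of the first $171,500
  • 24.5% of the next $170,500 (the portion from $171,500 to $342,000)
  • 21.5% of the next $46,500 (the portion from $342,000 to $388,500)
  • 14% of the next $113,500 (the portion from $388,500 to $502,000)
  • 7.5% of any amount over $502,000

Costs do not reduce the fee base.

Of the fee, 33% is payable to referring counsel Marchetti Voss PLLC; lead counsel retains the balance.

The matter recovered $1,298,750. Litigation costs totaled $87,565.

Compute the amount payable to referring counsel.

$60,440.74

Fee base is the gross recovery, $1,298,750; costs are reimbursed separately.
First $171,500 at 32.5% = $55,737.50
Next $170,500 at 24.5% = $41,772.50
Next $46,500 at 21.5% = $9,997.50
Next $113,500 at 14% = $15,890.00
Remaining $796,750 at 7.5% = $59,756.25
Fee: $55,737.50 + $41,772.50 + $9,997.50 + $15,890.00 + $59,756.25 = $183,153.75
Referral share: 33% of $183,153.75 = $60,440.74; lead counsel retains $183,153.75 − $60,440.74 = $122,713.01.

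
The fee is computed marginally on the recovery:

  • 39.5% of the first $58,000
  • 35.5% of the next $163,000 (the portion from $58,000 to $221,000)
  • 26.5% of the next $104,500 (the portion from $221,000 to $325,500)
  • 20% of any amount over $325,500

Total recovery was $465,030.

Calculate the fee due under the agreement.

First $58,000 at 39.5% = $22,910.00
Next $163,000 at 35.5% = $57,865.00
Next $104,500 at 26.5% = $27,692.50
Remaining $139,530 at 20% = $27,906.00
Fee: $22,910.00 + $57,865.00 + $27,692.50 + $27,906.00 = $136,373.50

$136,373.50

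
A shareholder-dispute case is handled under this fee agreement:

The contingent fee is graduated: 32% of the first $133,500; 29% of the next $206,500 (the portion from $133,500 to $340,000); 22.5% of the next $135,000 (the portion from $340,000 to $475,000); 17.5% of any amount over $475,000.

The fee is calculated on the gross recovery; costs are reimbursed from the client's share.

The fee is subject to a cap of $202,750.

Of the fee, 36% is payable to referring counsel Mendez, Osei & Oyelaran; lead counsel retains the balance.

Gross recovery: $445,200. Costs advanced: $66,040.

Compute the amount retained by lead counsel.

$80,816.00

Fee base is the gross recovery, $445,200; costs are reimbursed separately.
First $133,500 at 32% = $42,720.00
Next $206,500 at 29% = $59,885.00
Remaining $105,200 at 22.5% = $23,670.00
Fee: $42,720.00 + $59,885.00 + $23,670.00 = $126,275.00
$126,275.00 is under the $202,750 cap.
Referral share: 36% of $126,275.00 = $45,459.00; lead counsel retains $126,275.00 − $45,459.00 = $80,816.00.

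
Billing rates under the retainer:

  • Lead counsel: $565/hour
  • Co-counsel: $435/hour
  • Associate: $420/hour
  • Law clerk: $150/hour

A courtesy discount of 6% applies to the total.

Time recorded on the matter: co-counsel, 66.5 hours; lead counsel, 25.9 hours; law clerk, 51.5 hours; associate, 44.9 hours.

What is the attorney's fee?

Lead counsel: 25.9 × $565 = $14,633.50
Co-counsel: 66.5 × $435 = $28,927.50
Associate: 44.9 × $420 = $18,858.00
Law clerk: 51.5 × $150 = $7,725.00
Subtotal: $70,144.00
Less 6% discount: −$4,208.64
Total: $70,144.00 − $4,208.64 = $65,935.36

$65,935.36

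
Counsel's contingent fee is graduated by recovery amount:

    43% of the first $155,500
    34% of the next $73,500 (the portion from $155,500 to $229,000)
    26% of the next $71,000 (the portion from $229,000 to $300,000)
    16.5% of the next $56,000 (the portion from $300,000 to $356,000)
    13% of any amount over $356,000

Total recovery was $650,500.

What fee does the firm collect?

First $155,500 at 43% = $66,865.00
Next $73,500 at 34% = $24,990.00
Next $71,000 at 26% = $18,460.00
Next $56,000 at 16.5% = $9,240.00
Remaining $294,500 at 13% = $38,285.00
Fee: $66,865.00 + $24,990.00 + $18,460.00 + $9,240.00 + $38,285.00 = $157,840.00

$157,840.00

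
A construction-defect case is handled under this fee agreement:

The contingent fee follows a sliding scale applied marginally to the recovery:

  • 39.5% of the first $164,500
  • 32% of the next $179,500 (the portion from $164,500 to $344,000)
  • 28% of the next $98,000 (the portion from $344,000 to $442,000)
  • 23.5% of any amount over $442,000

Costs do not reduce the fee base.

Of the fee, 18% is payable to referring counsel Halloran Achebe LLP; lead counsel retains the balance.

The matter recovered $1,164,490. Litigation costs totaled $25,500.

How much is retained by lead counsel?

$262,106.97

Fee base is the gross recovery, $1,164,490; costs are reimbursed separately.
First $164,500 at 39.5% = $64,977.50
Next $179,500 at 32% = $57,440.00
Next $98,000 at 28% = $27,440.00
Remaining $722,490 at 23.5% = $169,785.15
Fee: $64,977.50 + $57,440.00 + $27,440.00 + $169,785.15 = $319,642.65
Referral share: 18% of $319,642.65 = $57,535.68; lead counsel retains $319,642.65 − $57,535.68 = $262,106.97.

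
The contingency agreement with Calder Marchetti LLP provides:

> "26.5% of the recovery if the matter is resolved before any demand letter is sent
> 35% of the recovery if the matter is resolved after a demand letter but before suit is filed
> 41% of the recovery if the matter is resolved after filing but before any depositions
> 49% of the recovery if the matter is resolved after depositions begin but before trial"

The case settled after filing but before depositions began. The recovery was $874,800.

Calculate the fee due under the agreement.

The matter settled after filing but before depositions began, so the 41% rate applies.
$874,800 × 41% = $358,668.00

$358,668.00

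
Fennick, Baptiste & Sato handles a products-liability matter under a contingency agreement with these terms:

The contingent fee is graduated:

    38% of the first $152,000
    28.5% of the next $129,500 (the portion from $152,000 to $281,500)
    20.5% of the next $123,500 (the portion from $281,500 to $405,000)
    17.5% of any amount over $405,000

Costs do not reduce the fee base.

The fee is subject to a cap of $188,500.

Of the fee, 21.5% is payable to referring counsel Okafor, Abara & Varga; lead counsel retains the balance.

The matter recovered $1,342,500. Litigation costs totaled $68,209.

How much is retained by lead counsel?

$147,972.50

Fee base is the gross recovery, $1,342,500; costs are reimbursed separately.
First $152,000 at 38% = $57,760.00
Next $129,500 at 28.5% = $36,907.50
Next $123,500 at 20.5% = $25,317.50
Remaining $937,500 at 17.5% = $164,062.50
Fee: $57,760.00 + $36,907.50 + $25,317.50 + $164,062.50 = $284,047.50
$284,047.50 exceeds the $188,500 cap, so the fee is capped at $188,500.00.
Referral share: 21.5% of $188,500.00 = $40,527.50; lead counsel retains $188,500.00 − $40,527.50 = $147,972.50.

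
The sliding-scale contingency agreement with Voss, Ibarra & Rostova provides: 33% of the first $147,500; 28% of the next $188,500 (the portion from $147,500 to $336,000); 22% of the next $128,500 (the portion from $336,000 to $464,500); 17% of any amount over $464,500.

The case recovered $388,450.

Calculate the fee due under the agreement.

First $147,500 at 33% = $48,675.00
Next $188,500 at 28% = $52,780.00
Remaining $52,450 at 22% = $11,539.00
Fee: $48,675.00 + $52,780.00 + $11,539.00 = $112,994.00

$112,994.00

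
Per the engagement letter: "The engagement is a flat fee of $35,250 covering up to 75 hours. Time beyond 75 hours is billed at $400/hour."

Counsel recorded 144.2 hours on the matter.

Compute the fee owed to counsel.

$62,930.00

Flat fee: $35,250.00
Excess hours: 144.2 − 75 = 69.2
Overrun: 69.2 × $400 = $27,680.00
Total: $35,250.00 + $27,680.00 = $62,930.00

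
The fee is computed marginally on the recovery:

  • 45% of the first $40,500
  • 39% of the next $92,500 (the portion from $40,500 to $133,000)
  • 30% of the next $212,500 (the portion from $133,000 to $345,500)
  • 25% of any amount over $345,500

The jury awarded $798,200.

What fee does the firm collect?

First $40,500 at 45% = $18,225.00
Next $92,500 at 39% = $36,075.00
Next $212,500 at 30% = $63,750.00
Remaining $452,700 at 25% = $113,175.00
Fee: $18,225.00 + $36,075.00 + $63,750.00 + $113,175.00 = $231,225.00

$231,225.00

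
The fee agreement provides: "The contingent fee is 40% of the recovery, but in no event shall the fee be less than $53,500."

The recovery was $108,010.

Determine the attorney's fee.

$53,500.00

40% of $108,010 = $43,204.00
That is below the $53,500 minimum, so the minimum applies.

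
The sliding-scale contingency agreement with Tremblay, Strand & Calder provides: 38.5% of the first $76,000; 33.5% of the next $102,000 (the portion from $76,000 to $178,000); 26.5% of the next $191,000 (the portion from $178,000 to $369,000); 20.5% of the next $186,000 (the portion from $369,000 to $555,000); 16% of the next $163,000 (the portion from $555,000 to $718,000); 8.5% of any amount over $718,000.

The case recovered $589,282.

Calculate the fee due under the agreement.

First $76,000 at 38.5% = $29,260.00
Next $102,000 at 33.5% = $34,170.00
Next $191,000 at 26.5% = $50,615.00
Next $186,000 at 20.5% = $38,130.00
Remaining $34,282 at 16% = $5,485.12
Fee: $29,260.00 + $34,170.00 + $50,615.00 + $38,130.00 + $5,485.12 = $157,660.12

$157,660.12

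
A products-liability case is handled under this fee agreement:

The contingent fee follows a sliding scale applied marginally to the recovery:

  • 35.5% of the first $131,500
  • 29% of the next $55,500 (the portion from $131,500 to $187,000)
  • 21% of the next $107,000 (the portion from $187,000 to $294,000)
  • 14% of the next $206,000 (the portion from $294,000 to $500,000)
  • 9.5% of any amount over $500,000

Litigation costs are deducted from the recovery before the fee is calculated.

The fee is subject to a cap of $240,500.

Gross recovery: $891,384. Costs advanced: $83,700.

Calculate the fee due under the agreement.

Fee base (net of costs): $891,384 − $83,700 = $807,684
First $131,500 at 35.5% = $46,682.50
Next $55,500 at 29% = $16,095.00
Next $107,000 at 21% = $22,470.00
Next $206,000 at 14% = $28,840.00
Remaining $307,684 at 9.5% = $29,229.98
Fee: $46,682.50 + $16,095.00 + $22,470.00 + $28,840.00 + $29,229.98 = $143,317.48
$143,317.48 is under the $240,500 cap.

$143,317.48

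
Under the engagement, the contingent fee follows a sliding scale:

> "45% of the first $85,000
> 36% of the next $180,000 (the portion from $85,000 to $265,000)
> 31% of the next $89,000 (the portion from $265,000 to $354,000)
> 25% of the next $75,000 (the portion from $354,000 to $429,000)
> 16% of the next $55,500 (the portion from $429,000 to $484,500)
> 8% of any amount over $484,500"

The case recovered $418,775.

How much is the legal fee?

$146,833.75

First $85,000 at 45% = $38,250.00
Next $180,000 at 36% = $64,800.00
Next $89,000 at 31% = $27,590.00
Remaining $64,775 at 25% = $16,193.75
Fee: $38,250.00 + $64,800.00 + $27,590.00 + $16,193.75 = $146,833.75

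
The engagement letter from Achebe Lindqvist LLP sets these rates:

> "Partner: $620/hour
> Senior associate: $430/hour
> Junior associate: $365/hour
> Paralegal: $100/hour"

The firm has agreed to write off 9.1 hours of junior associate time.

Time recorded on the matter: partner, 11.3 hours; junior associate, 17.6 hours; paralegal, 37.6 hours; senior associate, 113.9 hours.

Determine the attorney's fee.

$62,845.50

Partner: 11.3 × $620 = $7,006.00
Senior associate: 113.9 × $430 = $48,977.00
Junior associate: 17.6 × $365 = $6,424.00
Paralegal: 37.6 × $100 = $3,760.00
Subtotal: $66,167.00
Write-off: 9.1 × $365 = $3,321.50
Total: $66,167.00 − $3,321.50 = $62,845.50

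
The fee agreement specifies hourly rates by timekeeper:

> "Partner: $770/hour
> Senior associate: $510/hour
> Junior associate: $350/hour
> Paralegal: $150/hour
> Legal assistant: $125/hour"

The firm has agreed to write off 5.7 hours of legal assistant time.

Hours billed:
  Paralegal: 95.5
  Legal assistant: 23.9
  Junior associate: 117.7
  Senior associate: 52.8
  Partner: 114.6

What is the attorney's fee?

$172,965.00

Partner: 114.6 × $770 = $88,242.00
Senior associate: 52.8 × $510 = $26,928.00
Junior associate: 117.7 × $350 = $41,195.00
Paralegal: 95.5 × $150 = $14,325.00
Legal assistant: 23.9 × $125 = $2,987.50
Subtotal: $173,677.50
Write-off: 5.7 × $125 = $712.50
Total: $173,677.50 − $712.50 = $172,965.00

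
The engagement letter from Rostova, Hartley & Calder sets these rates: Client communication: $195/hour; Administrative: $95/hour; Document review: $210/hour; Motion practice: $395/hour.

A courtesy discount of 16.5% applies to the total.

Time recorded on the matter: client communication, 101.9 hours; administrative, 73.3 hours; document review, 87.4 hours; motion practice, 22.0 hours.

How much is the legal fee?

$44,988.13

Client communication: 101.9 × $195 = $19,870.50
Administrative: 73.3 × $95 = $6,963.50
Document review: 87.4 × $210 = $18,354.00
Motion practice: 22.0 × $395 = $8,690.00
Subtotal: $53,878.00
Less 16.5% discount: −$8,889.87
Total: $53,878.00 − $8,889.87 = $44,988.13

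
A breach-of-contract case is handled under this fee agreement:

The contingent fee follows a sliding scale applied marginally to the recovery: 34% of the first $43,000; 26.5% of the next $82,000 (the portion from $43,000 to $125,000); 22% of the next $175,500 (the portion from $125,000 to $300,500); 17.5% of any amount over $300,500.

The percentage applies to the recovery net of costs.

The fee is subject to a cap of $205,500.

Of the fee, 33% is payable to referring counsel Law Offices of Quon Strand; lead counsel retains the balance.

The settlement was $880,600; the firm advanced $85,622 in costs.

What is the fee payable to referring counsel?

$53,292.90

Fee base (net of costs): $880,600 − $85,622 = $794,978
First $43,000 at 34% = $14,620.00
Next $82,000 at 26.5% = $21,730.00
Next $175,500 at 22% = $38,610.00
Remaining $494,478 at 17.5% = $86,533.65
Fee: $14,620.00 + $21,730.00 + $38,610.00 + $86,533.65 = $161,493.65
$161,493.65 is under the $205,500 cap.
Referral share: 33% of $161,493.65 = $53,292.90; lead counsel retains $161,493.65 − $53,292.90 = $108,200.75.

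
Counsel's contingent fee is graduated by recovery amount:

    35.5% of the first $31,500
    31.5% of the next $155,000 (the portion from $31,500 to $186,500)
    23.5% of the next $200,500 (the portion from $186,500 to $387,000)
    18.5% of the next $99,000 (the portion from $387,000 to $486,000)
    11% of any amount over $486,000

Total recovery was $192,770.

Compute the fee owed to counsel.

$61,480.95

First $31,500 at 35.5% = $11,182.50
Next $155,000 at 31.5% = $48,825.00
Remaining $6,270 at 23.5% = $1,473.45
Fee: $11,182.50 + $48,825.00 + $1,473.45 = $61,480.95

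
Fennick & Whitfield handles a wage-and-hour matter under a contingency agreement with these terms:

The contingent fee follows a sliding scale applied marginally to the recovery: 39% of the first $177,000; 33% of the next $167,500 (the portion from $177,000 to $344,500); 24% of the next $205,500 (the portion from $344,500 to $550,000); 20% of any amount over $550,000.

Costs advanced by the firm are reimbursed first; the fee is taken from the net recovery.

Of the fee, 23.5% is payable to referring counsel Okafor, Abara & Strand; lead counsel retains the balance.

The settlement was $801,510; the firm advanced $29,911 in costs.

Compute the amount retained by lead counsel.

$166,727.77

Fee base (net of costs): $801,510 − $29,911 = $771,599
First $177,000 at 39% = $69,030.00
Next $167,500 at 33% = $55,275.00
Next $205,500 at 24% = $49,320.00
Remaining $221,599 at 20% = $44,319.80
Fee: $69,030.00 + $55,275.00 + $49,320.00 + $44,319.80 = $217,944.80
Referral share: 23.5% of $217,944.80 = $51,217.03; lead counsel retains $217,944.80 − $51,217.03 = $166,727.77.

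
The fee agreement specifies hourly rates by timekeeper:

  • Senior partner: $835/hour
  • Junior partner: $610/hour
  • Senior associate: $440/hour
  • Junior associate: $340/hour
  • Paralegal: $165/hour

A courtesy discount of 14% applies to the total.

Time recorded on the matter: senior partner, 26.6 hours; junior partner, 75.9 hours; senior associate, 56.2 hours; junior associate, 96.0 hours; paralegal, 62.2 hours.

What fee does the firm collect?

Senior partner: 26.6 × $835 = $22,211.00
Junior partner: 75.9 × $610 = $46,299.00
Senior associate: 56.2 × $440 = $24,728.00
Junior associate: 96.0 × $340 = $32,640.00
Paralegal: 62.2 × $165 = $10,263.00
Subtotal: $136,141.00
Less 14% discount: −$19,059.74
Total: $136,141.00 − $19,059.74 = $117,081.26

$117,081.26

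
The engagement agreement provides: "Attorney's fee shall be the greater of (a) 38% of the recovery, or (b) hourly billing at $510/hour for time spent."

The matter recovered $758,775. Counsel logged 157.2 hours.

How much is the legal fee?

(a) 38% of $758,775 = $288,334.50
(b) 157.2 × $510 = $80,172.00
The greater is (a): $288,334.50.

$288,334.50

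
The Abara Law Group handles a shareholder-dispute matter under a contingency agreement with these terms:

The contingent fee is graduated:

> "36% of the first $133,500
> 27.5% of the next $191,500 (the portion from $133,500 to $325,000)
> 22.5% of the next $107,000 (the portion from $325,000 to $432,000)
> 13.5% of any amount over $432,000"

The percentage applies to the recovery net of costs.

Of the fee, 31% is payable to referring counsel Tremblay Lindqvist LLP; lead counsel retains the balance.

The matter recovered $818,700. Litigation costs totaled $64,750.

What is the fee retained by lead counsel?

$116,099.92

Fee base (net of costs): $818,700 − $64,750 = $753,950
First $133,500 at 36% = $48,060.00
Next $191,500 at 27.5% = $52,662.50
Next $107,000 at 22.5% = $24,075.00
Remaining $321,950 at 13.5% = $43,463.25
Fee: $48,060.00 + $52,662.50 + $24,075.00 + $43,463.25 = $168,260.75
Referral share: 31% of $168,260.75 = $52,160.83; lead counsel retains $168,260.75 − $52,160.83 = $116,099.92.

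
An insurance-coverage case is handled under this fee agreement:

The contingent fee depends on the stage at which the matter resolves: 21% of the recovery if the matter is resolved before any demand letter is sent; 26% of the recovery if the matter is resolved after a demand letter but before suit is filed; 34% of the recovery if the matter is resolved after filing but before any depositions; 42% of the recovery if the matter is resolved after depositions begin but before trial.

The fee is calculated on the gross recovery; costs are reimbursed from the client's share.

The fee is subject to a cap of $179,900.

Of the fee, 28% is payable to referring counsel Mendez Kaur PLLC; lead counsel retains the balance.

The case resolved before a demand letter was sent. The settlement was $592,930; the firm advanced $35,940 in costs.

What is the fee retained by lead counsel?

Fee base is the gross recovery, $592,930; costs are reimbursed separately.
The matter resolved before a demand letter was sent, so the 21% rate applies.
$592,930 × 21% = $124,515.30
$124,515.30 is under the $179,900 cap.
Referral share: 28% of $124,515.30 = $34,864.28; lead counsel retains $124,515.30 − $34,864.28 = $89,651.02.

$89,651.02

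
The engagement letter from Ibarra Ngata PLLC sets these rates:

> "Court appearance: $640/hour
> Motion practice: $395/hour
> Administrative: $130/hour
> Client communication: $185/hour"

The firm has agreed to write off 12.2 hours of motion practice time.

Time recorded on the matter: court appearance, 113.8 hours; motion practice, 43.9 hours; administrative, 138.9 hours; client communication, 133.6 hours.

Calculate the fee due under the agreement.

Court appearance: 113.8 × $640 = $72,832.00
Motion practice: 43.9 × $395 = $17,340.50
Administrative: 138.9 × $130 = $18,057.00
Client communication: 133.6 × $185 = $24,716.00
Subtotal: $132,945.50
Write-off: 12.2 × $395 = $4,819.00
Total: $132,945.50 − $4,819.00 = $128,126.50

$128,126.50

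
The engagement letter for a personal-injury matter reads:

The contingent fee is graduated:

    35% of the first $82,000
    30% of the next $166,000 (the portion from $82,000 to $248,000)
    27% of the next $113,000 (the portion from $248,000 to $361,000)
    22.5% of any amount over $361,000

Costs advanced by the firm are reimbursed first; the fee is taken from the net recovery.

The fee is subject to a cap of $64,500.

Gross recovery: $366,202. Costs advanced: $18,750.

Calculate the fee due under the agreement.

$64,500.00

Fee base (net of costs): $366,202 − $18,750 = $347,452
First $82,000 at 35% = $28,700.00
Next $166,000 at 30% = $49,800.00
Remaining $99,452 at 27% = $26,852.04
Fee: $28,700.00 + $49,800.00 + $26,852.04 = $105,352.04
$105,352.04 exceeds the $64,500 cap, so the fee is capped at $64,500.00.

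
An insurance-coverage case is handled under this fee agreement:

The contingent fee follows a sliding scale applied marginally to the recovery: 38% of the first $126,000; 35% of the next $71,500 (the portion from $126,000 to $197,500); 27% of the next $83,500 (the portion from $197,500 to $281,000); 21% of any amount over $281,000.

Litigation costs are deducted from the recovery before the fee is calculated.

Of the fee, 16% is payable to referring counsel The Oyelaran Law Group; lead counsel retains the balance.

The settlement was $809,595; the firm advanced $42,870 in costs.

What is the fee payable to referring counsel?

$31,592.36

Fee base (net of costs): $809,595 − $42,870 = $766,725
First $126,000 at 38% = $47,880.00
Next $71,500 at 35% = $25,025.00
Next $83,500 at 27% = $22,545.00
Remaining $485,725 at 21% = $102,002.25
Fee: $47,880.00 + $25,025.00 + $22,545.00 + $102,002.25 = $197,452.25
Referral share: 16% of $197,452.25 = $31,592.36; lead counsel retains $197,452.25 − $31,592.36 = $165,859.89.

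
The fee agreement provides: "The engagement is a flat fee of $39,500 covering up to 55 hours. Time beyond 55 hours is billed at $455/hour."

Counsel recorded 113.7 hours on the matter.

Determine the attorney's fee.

Flat fee: $39,500.00
Excess hours: 113.7 − 55 = 58.7
Overrun: 58.7 × $455 = $26,708.50
Total: $39,500.00 + $26,708.50 = $66,208.50

$66,208.50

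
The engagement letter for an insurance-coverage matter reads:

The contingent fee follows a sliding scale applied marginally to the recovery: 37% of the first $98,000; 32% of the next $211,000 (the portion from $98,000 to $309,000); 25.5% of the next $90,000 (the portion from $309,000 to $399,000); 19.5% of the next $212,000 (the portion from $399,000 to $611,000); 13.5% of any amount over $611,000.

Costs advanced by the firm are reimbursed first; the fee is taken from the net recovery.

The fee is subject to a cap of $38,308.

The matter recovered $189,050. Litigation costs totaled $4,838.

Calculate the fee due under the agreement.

$38,308.00

Fee base (net of costs): $189,050 − $4,838 = $184,212
First $98,000 at 37% = $36,260.00
Remaining $86,212 at 32% = $27,587.84
Fee: $36,260.00 + $27,587.84 = $63,847.84
$63,847.84 exceeds the $38,308 cap, so the fee is capped at $38,308.00.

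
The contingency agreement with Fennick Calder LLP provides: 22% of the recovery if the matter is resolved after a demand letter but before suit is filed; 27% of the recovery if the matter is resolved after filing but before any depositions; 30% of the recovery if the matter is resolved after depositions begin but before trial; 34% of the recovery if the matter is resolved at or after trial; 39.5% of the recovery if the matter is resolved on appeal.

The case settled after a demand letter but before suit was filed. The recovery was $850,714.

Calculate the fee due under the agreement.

The matter settled after a demand letter but before suit was filed, so the 22% rate applies.
$850,714 × 22% = $187,157.08

$187,157.08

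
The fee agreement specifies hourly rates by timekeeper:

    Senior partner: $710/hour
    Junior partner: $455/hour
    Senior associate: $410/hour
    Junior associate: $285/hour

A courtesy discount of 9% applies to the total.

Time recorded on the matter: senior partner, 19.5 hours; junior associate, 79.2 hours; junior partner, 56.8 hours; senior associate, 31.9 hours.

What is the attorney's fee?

$68,559.40

Senior partner: 19.5 × $710 = $13,845.00
Junior partner: 56.8 × $455 = $25,844.00
Senior associate: 31.9 × $410 = $13,079.00
Junior associate: 79.2 × $285 = $22,572.00
Subtotal: $75,340.00
Less 9% discount: −$6,780.60
Total: $75,340.00 − $6,780.60 = $68,559.40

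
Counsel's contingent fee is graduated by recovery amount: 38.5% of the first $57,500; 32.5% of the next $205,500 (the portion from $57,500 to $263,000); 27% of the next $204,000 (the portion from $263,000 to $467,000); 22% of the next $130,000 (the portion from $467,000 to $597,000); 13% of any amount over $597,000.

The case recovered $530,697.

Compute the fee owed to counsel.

First $57,500 at 38.5% = $22,137.50
Next $205,500 at 32.5% = $66,787.50
Next $204,000 at 27% = $55,080.00
Remaining $63,697 at 22% = $14,013.34
Fee: $22,137.50 + $66,787.50 + $55,080.00 + $14,013.34 = $158,018.34

$158,018.34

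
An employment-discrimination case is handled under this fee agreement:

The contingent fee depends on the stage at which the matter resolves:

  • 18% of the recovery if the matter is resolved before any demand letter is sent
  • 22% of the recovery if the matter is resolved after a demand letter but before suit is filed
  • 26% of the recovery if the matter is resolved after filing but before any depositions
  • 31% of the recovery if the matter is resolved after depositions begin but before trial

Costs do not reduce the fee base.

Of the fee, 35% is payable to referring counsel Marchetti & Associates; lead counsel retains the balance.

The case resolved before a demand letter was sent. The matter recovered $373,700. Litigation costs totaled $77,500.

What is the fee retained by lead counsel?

$43,722.90

Fee base is the gross recovery, $373,700; costs are reimbursed separately.
The matter resolved before a demand letter was sent, so the 18% rate applies.
$373,700 × 18% = $67,266.00
Referral share: 35% of $67,266.00 = $23,543.10; lead counsel retains $67,266.00 − $23,543.10 = $43,722.90.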